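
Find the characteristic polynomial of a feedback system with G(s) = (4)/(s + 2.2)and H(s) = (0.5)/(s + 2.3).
Characteristic poly = G_den * H_den + G_num * H_num = (s^2 + 4.5*s + 5.06) + (2) = s^2 + 4.5*s + 7.06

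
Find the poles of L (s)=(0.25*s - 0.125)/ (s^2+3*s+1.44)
Set denominator = 0: s^2 + 3*s + 1.44 = (s + 0.6)(s + 2.4) = 0 → Poles: -0.6, -2.4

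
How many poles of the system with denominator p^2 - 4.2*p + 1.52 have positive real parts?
p^2 - 4.2*p + 1.52 = (p - 3.8)(p - 0.4). Poles: 0.4, 3.8. RHP poles (Re>0): 2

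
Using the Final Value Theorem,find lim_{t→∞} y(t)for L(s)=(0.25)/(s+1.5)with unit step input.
FVT: lim_{t→∞} y(t) = lim_{s→0} s*Y(s) where Y(s) = L(s)/s.
= lim_{s→0} L(s) = L(0) = num(0)/den(0) = 0.25/1.5 = 0.1667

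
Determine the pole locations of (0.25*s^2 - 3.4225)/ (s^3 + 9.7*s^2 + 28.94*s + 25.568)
Set denominator = 0: s^3 + 9.7*s^2 + 28.94*s + 25.568 = (s + 3.4)(s + 4.7)(s + 1.6) = 0 → Poles: -1.6, -3.4, -4.7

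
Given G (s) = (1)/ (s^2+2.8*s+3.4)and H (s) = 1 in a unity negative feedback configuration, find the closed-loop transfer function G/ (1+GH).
Closed-loop T = G/(1+GH).
Numerator: G_num * H_den = 1.
Denominator: G_den * H_den + G_num * H_num = (s^2 + 2.8*s + 3.4) + (1) = s^2 + 2.8*s + 4.4.
T(s) = (1)/(s^2 + 2.8*s + 4.4)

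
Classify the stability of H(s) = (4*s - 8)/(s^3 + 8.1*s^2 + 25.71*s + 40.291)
Denominator: s^3 + 8.1*s^2 + 25.71*s + 40.291 = (s + 4.3)(s^2 + 3.8*s + 9.37). Poles: -1.9 + 2.4j, -1.9 - 2.4j, -4.3. Stable (all poles in LHP)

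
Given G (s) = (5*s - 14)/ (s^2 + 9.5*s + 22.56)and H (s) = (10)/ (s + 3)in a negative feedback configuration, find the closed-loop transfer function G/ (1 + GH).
Closed-loop T = G/(1+GH).
Numerator: G_num * H_den = 5*s^2 + s - 42.
Denominator: G_den * H_den + G_num * H_num = (s^3 + 12.5*s^2 + 51.06*s + 67.68) + (50*s - 140) = s^3 + 12.5*s^2 + 101.06*s - 72.32.
T(s) = (5*s^2 + s - 42)/(s^3 + 12.5*s^2 + 101.06*s - 72.32)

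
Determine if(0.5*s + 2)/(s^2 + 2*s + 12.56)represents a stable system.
Denominator: s^2 + 2*s + 12.56. Poles: -1 + 3.4j, -1 - 3.4j. All Re(p)<0: Yes (stable)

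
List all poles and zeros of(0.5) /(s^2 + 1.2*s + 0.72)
Set denominator = 0: s^2 + 1.2*s + 0.72 = 0 → Poles: -0.6 + 0.6j, -0.6 - 0.6j
Numerator is a nonzero constant (0.5) → Zeros: none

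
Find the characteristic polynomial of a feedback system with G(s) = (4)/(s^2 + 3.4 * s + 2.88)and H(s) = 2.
Characteristic poly = G_den * H_den + G_num * H_num = (s^2 + 3.4*s + 2.88) + (8) = s^2 + 3.4*s + 10.88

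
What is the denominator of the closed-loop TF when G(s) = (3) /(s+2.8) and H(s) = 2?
Characteristic poly = G_den * H_den + G_num * H_num = (s + 2.8) + (6) = s + 8.8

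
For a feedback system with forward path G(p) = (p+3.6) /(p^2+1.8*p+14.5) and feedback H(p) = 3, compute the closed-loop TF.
Closed-loop T = G/(1+GH).
Numerator: G_num * H_den = p + 3.6.
Denominator: G_den * H_den + G_num * H_num = (p^2 + 1.8*p + 14.5) + (3*p + 10.8) = p^2 + 4.8*p + 25.3.
T(p) = (p + 3.6)/(p^2 + 4.8*p + 25.3)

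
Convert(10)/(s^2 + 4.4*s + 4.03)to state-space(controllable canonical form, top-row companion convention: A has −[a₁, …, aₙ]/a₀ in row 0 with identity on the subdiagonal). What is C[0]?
Reachable canonical form: C = numerator coefficients (right-aligned, zero-padded to length n).
num = 10, C = [[0, 10]].
C[0] = 0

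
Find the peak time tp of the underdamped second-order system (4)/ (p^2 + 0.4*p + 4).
Standard form: ωn²/(p²+2ζωn·p+ωn²) → ωn = 2, ζ = 0.1.
ωd = ωn·√(1-ζ²) = 2·√(1-0.1²) = 1.99.
tp = π/ωd = π/1.99 = 1.579 s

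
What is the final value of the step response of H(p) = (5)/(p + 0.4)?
FVT: lim_{t→∞} y(t) = lim_{p→0} p*Y(p) where Y(p) = H(p)/p.
= lim_{p→0} H(p) = H(0) = num(0)/den(0) = 5/0.4 = 12.5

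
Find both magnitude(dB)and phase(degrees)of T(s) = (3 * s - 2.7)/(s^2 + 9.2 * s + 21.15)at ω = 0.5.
Substitute s = j*0.5: T(j0.5) = -0.108151 + 0.0955739j.
|T| = 20*log₁₀(sqrt(Re²+Im²)) = -16.81 dB.
∠T = atan2(Im, Re) = 138.53°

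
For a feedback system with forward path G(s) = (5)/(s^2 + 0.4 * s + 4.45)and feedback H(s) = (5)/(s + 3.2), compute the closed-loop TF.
Closed-loop T = G/(1+GH).
Numerator: G_num * H_den = 5*s + 16.
Denominator: G_den * H_den + G_num * H_num = (s^3 + 3.6*s^2 + 5.73*s + 14.24) + (25) = s^3 + 3.6*s^2 + 5.73*s + 39.24.
T(s) = (5*s + 16)/(s^3 + 3.6*s^2 + 5.73*s + 39.24)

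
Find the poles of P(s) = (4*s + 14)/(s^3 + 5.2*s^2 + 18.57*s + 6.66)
Set denominator = 0: s^3 + 5.2*s^2 + 18.57*s + 6.66 = (s + 0.4)(s^2 + 4.8*s + 16.65) = 0 → Poles: -0.4, -2.4 + 3.3j, -2.4 - 3.3j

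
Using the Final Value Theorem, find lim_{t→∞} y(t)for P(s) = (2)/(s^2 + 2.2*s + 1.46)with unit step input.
FVT: lim_{t→∞} y(t) = lim_{s→0} s*Y(s) where Y(s) = P(s)/s.
= lim_{s→0} P(s) = P(0) = num(0)/den(0) = 2/1.46 = 1.37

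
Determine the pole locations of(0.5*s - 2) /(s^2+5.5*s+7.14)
Set denominator = 0: s^2 + 5.5*s + 7.14 = (s + 3.4)(s + 2.1) = 0 → Poles: -2.1, -3.4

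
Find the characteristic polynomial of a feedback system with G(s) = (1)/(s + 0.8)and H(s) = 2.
Characteristic poly = G_den * H_den + G_num * H_num = (s + 0.8) + (2) = s + 2.8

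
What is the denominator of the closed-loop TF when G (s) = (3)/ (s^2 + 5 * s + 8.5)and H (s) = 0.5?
Characteristic poly = G_den * H_den + G_num * H_num = (s^2 + 5*s + 8.5) + (1.5) = s^2 + 5*s + 10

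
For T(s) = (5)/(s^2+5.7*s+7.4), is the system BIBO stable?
Denominator: s^2 + 5.7*s + 7.4 = (s + 2)(s + 3.7). Poles: -2, -3.7. All Re(p)<0: Yes (stable)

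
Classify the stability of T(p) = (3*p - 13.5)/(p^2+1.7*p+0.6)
Denominator: p^2 + 1.7*p + 0.6 = (p + 0.5)(p + 1.2). Poles: -0.5, -1.2. Stable (all poles in LHP)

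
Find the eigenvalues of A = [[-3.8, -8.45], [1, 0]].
Eigenvalues solve det(λI - A) = 0.
Characteristic polynomial: λ^2 + 3.8*λ + 8.45 = 0.
Roots: -1.9 + 2.2j, -1.9 - 2.2j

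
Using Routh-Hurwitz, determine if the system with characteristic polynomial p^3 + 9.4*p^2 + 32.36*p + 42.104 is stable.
Routh array:
p^3: [1, 32.36]; p^2: [9.4, 42.104]; p^1: [27.8809]; p^0: [42.104]
First column: [1, 9.4, 27.8809, 42.104]. Sign changes = 0.
Yes, stable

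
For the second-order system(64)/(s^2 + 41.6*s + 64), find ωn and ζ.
Standard form: ωn²/(s²+2ζωn·s+ωn²).
const=64=ωn² → ωn=8, s coeff=41.6=2ζωn → ζ=2.6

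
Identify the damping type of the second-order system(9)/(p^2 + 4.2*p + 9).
Standard form: ωn²/(p²+2ζωn·p+ωn²) gives ωn=3, ζ=0.7.
Underdamped (ζ = 0.7 < 1)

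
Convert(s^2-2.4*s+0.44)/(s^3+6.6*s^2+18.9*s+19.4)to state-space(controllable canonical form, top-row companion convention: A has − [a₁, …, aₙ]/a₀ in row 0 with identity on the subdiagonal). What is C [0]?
Reachable canonical form: C = numerator coefficients (right-aligned, zero-padded to length n).
num = s^2 - 2.4*s + 0.44, C = [[1, -2.4, 0.44]].
C[0] = 1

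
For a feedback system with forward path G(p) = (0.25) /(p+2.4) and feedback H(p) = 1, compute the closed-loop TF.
Closed-loop T = G/(1+GH).
Numerator: G_num * H_den = 0.25.
Denominator: G_den * H_den + G_num * H_num = (p + 2.4) + (0.25) = p + 2.65.
T(p) = (0.25)/(p + 2.65)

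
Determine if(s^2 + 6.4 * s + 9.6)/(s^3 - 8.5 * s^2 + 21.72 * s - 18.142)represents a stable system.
Denominator: s^3 - 8.5*s^2 + 21.72*s - 18.142 = (s - 4.7)(s^2 - 3.8*s + 3.86). Poles: 1.9 + 0.5j, 1.9 - 0.5j, 4.7. All Re(p)<0: No (unstable)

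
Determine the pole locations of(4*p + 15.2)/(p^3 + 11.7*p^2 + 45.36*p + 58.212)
Set denominator = 0: p^3 + 11.7*p^2 + 45.36*p + 58.212 = (p + 3.3)(p + 4.2)(p + 4.2) = 0 → Poles: -3.3, -4.2, -4.2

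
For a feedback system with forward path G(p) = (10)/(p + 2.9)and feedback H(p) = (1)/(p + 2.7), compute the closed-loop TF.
Closed-loop T = G/(1+GH).
Numerator: G_num * H_den = 10*p + 27.
Denominator: G_den * H_den + G_num * H_num = (p^2 + 5.6*p + 7.83) + (10) = p^2 + 5.6*p + 17.83.
T(p) = (10*p + 27)/(p^2 + 5.6*p + 17.83)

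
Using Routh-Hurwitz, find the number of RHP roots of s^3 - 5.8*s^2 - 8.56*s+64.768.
Routh array:
s^3: [1, -8.56]; s^2: [-5.8, 64.768]; s^1: [2.6069]; s^0: [64.768]
First column: [1, -5.8, 2.6069, 64.768]. Sign changes = RHP roots = 2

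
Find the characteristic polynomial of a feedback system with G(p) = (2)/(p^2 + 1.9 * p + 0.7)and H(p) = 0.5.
Characteristic poly = G_den * H_den + G_num * H_num = (p^2 + 1.9*p + 0.7) + (1) = p^2 + 1.9*p + 1.7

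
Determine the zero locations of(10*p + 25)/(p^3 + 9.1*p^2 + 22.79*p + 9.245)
Set numerator = 0: 10*p + 25 = 0 → Zeros: -2.5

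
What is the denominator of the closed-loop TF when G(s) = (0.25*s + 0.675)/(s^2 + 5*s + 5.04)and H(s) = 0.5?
Characteristic poly = G_den * H_den + G_num * H_num = (s^2 + 5*s + 5.04) + (0.125*s + 0.3375) = s^2 + 5.125*s + 5.3775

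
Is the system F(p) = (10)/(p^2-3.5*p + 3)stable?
Denominator: p^2 - 3.5*p + 3 = (p - 1.5)(p - 2). Poles: 1.5, 2. All Re(p)<0: No (unstable)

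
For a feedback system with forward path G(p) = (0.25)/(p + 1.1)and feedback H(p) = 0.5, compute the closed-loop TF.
Closed-loop T = G/(1+GH).
Numerator: G_num * H_den = 0.25.
Denominator: G_den * H_den + G_num * H_num = (p + 1.1) + (0.125) = p + 1.225.
T(p) = (0.25)/(p + 1.225)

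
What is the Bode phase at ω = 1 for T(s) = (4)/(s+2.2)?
Substitute s = j*1: T(j1) = 1.50685 - 0.684932j.
∠T(j1) = atan2(Im, Re) = atan2(-0.684932, 1.50685) = -24.44°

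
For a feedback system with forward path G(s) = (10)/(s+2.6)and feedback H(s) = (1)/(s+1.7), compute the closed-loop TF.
Closed-loop T = G/(1+GH).
Numerator: G_num * H_den = 10*s + 17.
Denominator: G_den * H_den + G_num * H_num = (s^2 + 4.3*s + 4.42) + (10) = s^2 + 4.3*s + 14.42.
T(s) = (10*s + 17)/(s^2 + 4.3*s + 14.42)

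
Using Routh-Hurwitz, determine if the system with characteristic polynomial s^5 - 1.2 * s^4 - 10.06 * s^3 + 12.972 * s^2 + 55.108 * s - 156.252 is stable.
Routh array:
s^5: [1, -10.06, 55.108]; s^4: [-1.2, 12.972, -156.252]; s^3: [0.75, -75.102]; s^2: [-107.1912, -156.252]; s^1: [-76.1953]; s^0: [-156.252]
First column: [1, -1.2, 0.75, -107.1912, -76.1953, -156.252]. Sign changes = 3.
No, unstable (3 RHP root(s))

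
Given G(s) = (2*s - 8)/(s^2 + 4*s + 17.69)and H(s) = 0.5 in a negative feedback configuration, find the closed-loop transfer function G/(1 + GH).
Closed-loop T = G/(1+GH).
Numerator: G_num * H_den = 2*s - 8.
Denominator: G_den * H_den + G_num * H_num = (s^2 + 4*s + 17.69) + (s - 4) = s^2 + 5*s + 13.69.
T(s) = (2*s - 8)/(s^2 + 5*s + 13.69)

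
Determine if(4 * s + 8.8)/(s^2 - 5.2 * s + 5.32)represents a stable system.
Denominator: s^2 - 5.2*s + 5.32 = (s - 1.4)(s - 3.8). Poles: 1.4, 3.8. All Re(p)<0: No (unstable)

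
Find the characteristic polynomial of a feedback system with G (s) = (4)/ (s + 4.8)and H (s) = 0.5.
Characteristic poly = G_den * H_den + G_num * H_num = (s + 4.8) + (2) = s + 6.8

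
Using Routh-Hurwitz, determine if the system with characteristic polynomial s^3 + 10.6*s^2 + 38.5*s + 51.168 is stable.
Routh array:
s^3: [1, 38.5]; s^2: [10.6, 51.168]; s^1: [33.6728]; s^0: [51.168]
First column: [1, 10.6, 33.6728, 51.168]. Sign changes = 0.
Yes, stable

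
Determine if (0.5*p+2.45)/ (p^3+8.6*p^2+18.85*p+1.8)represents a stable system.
Denominator: p^3 + 8.6*p^2 + 18.85*p + 1.8 = (p + 4)(p + 0.1)(p + 4.5). Poles: -0.1, -4, -4.5. All Re(p)<0: Yes (stable)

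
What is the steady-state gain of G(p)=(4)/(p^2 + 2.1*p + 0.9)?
DC gain = G(0) = num(0)/den(0) = 4/0.9 = 4.444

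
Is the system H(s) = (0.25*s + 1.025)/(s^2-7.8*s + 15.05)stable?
Denominator: s^2 - 7.8*s + 15.05 = (s - 4.3)(s - 3.5). Poles: 3.5, 4.3. All Re(p)<0: No (unstable)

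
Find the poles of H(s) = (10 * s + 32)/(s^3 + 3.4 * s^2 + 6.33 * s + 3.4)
Set denominator = 0: s^3 + 3.4*s^2 + 6.33*s + 3.4 = (s + 0.8)(s^2 + 2.6*s + 4.25) = 0 → Poles: -0.8, -1.3 + 1.6j, -1.3 - 1.6j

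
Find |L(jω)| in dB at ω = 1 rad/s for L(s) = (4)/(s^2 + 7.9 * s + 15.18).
Substitute s = j*1: L(j1) = 0.215271 - 0.119932j.
|L(j1)| = sqrt(Re² + Im²) = 0.2464.
20*log₁₀(0.2464) = -12.17 dB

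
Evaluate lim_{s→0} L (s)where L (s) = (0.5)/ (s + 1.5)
DC gain = L(0) = num(0)/den(0) = 0.5/1.5 = 0.3333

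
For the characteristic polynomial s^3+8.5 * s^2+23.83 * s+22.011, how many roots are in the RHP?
s^3 + 8.5*s^2 + 23.83*s + 22.011 = (s + 2.3)(s + 3.3)(s + 2.9). Poles: -2.3, -2.9, -3.3. RHP poles (Re>0): 0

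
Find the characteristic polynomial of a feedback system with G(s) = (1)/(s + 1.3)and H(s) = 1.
Characteristic poly = G_den * H_den + G_num * H_num = (s + 1.3) + (1) = s + 2.3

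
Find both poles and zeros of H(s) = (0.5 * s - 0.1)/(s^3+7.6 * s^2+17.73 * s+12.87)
Set denominator = 0: s^3 + 7.6*s^2 + 17.73*s + 12.87 = (s + 3.9)(s + 2.2)(s + 1.5) = 0 → Poles: -1.5, -2.2, -3.9
Set numerator = 0: 0.5*s - 0.1 = 0 → Zeros: 0.2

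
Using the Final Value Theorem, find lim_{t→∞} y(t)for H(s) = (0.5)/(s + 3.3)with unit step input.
FVT: lim_{t→∞} y(t) = lim_{s→0} s*Y(s) where Y(s) = H(s)/s.
= lim_{s→0} H(s) = H(0) = num(0)/den(0) = 0.5/3.3 = 0.1515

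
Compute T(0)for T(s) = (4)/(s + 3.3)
DC gain = T(0) = num(0)/den(0) = 4/3.3 = 1.212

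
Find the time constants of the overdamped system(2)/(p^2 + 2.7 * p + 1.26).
Overdamped: real poles at -0.6, -2.1. τ = -1/pole → τ₁ = 1.667, τ₂ = 0.4762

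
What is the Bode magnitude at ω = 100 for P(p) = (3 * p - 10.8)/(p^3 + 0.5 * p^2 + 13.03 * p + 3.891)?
Substitute p = j*100: P(j100) = -0.00030033 - 1.23165e-05j.
|P(j100)| = sqrt(Re² + Im²) = 0.0003006.
20*log₁₀(0.0003006) = -70.44 dB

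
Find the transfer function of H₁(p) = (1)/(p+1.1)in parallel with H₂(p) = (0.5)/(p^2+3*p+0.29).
Parallel: H = H₁ + H₂ = (n₁·d₂ + n₂·d₁)/(d₁·d₂).
n₁·d₂ = p^2 + 3*p + 0.29. n₂·d₁ = 0.5*p + 0.55. Sum = p^2 + 3.5*p + 0.84. d₁·d₂ = p^3 + 4.1*p^2 + 3.59*p + 0.319.
H(p) = (p^2 + 3.5*p + 0.84)/(p^3 + 4.1*p^2 + 3.59*p + 0.319)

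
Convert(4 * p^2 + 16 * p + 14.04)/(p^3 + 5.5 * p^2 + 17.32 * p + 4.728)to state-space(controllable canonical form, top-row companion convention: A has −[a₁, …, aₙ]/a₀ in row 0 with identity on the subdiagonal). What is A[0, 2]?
Reachable canonical form for den = p^3 + 5.5*p^2 + 17.32*p + 4.728: top row of A = -[a₁,a₂,...,aₙ]/a₀, ones on the subdiagonal, zeros elsewhere.
A = [[-5.5, -17.32, -4.728], [1, 0, 0], [0, 1, 0]].
A[0,2] = -4.728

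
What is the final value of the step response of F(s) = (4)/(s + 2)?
FVT: lim_{t→∞} y(t) = lim_{s→0} s*Y(s) where Y(s) = F(s)/s.
= lim_{s→0} F(s) = F(0) = num(0)/den(0) = 4/2 = 2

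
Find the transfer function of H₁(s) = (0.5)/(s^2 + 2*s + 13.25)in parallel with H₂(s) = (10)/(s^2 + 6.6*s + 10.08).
Parallel: H = H₁ + H₂ = (n₁·d₂ + n₂·d₁)/(d₁·d₂).
n₁·d₂ = 0.5*s^2 + 3.3*s + 5.04. n₂·d₁ = 10*s^2 + 20*s + 132.5. Sum = 10.5*s^2 + 23.3*s + 137.54. d₁·d₂ = s^4 + 8.6*s^3 + 36.53*s^2 + 107.61*s + 133.56.
H(s) = (10.5*s^2 + 23.3*s + 137.54)/(s^4 + 8.6*s^3 + 36.53*s^2 + 107.61*s + 133.56)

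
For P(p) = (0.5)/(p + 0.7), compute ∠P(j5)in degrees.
Substitute p = j*5: P(j5) = 0.0137309 - 0.0980777j.
∠P(j5) = atan2(Im, Re) = atan2(-0.0980777, 0.0137309) = -82.03°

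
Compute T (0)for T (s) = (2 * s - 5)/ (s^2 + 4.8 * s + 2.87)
DC gain = T(0) = num(0)/den(0) = -5/2.87 = -1.742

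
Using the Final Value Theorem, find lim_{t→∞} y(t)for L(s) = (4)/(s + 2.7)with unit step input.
FVT: lim_{t→∞} y(t) = lim_{s→0} s*Y(s) where Y(s) = L(s)/s.
= lim_{s→0} L(s) = L(0) = num(0)/den(0) = 4/2.7 = 1.481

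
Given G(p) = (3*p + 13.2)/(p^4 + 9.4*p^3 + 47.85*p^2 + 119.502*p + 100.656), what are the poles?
Set denominator = 0: p^4 + 9.4*p^3 + 47.85*p^2 + 119.502*p + 100.656 = (p + 3)(p + 1.6)(p^2 + 4.8*p + 20.97) = 0 → Poles: -1.6, -2.4 + 3.9j, -2.4 - 3.9j, -3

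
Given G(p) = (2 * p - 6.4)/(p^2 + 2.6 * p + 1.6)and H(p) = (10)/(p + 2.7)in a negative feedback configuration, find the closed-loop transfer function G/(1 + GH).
Closed-loop T = G/(1+GH).
Numerator: G_num * H_den = 2*p^2 - p - 17.28.
Denominator: G_den * H_den + G_num * H_num = (p^3 + 5.3*p^2 + 8.62*p + 4.32) + (20*p - 64) = p^3 + 5.3*p^2 + 28.62*p - 59.68.
T(p) = (2*p^2 - p - 17.28)/(p^3 + 5.3*p^2 + 28.62*p - 59.68)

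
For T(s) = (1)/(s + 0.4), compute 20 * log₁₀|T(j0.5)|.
Substitute s = j*0.5: T(j0.5) = 0.97561 - 1.21951j.
|T(j0.5)| = sqrt(Re² + Im²) = 1.562.
20*log₁₀(1.562) = 3.87 dB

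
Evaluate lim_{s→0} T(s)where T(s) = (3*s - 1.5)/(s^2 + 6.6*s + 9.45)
DC gain = T(0) = num(0)/den(0) = -1.5/9.45 = -0.1587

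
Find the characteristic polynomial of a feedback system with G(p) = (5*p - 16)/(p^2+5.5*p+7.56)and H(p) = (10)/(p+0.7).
Characteristic poly = G_den * H_den + G_num * H_num = (p^3 + 6.2*p^2 + 11.41*p + 5.292) + (50*p - 160) = p^3 + 6.2*p^2 + 61.41*p - 154.708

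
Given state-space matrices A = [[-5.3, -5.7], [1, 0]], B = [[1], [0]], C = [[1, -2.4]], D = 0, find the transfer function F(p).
F(p) = C(pI - A)⁻¹B + D.
Characteristic polynomial det(pI - A) = p^2 + 5.3*p + 5.7.
Numerator from C·adj(pI-A)·B + D·det(pI-A) = p - 2.4.
F(p) = (p - 2.4)/(p^2 + 5.3*p + 5.7)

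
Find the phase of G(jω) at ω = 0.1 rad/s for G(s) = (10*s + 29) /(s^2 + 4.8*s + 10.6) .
Substitute s = j*0.1: G(j0.1) = 2.73709 - 0.029632j.
∠G(j0.1) = atan2(Im, Re) = atan2(-0.029632, 2.73709) = -0.62°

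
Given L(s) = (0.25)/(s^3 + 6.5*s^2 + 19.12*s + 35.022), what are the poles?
Set denominator = 0: s^3 + 6.5*s^2 + 19.12*s + 35.022 = (s + 3.9)(s^2 + 2.6*s + 8.98) = 0 → Poles: -1.3 + 2.7j, -1.3 - 2.7j, -3.9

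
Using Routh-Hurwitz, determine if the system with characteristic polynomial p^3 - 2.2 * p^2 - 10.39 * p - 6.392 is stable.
Routh array:
p^3: [1, -10.39]; p^2: [-2.2, -6.392]; p^1: [-13.2955]; p^0: [-6.392]
First column: [1, -2.2, -13.2955, -6.392]. Sign changes = 1.
No, unstable (1 RHP root(s))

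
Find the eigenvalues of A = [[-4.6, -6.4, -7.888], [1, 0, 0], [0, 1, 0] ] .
Eigenvalues solve det(λI - A) = 0.
Characteristic polynomial: λ^3 + 4.6*λ^2 + 6.4*λ + 7.888 = 0.
Factor: (λ + 3.4)(λ^2 + 1.2*λ + 2.32) = 0.
Roots: -0.6 + 1.4j, -0.6 - 1.4j, -3.4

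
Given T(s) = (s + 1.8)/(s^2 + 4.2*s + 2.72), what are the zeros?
Set numerator = 0: s + 1.8 = 0 → Zeros: -1.8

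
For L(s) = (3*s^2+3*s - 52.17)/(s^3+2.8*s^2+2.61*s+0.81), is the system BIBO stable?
Denominator: s^3 + 2.8*s^2 + 2.61*s + 0.81 = (s + 0.9)(s + 1)(s + 0.9). Poles: -0.9, -0.9, -1. All Re(p)<0: Yes (stable)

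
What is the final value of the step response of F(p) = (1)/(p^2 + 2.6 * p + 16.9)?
FVT: lim_{t→∞} y(t) = lim_{p→0} p*Y(p) where Y(p) = F(p)/p.
= lim_{p→0} F(p) = F(0) = num(0)/den(0) = 1/16.9 = 0.05917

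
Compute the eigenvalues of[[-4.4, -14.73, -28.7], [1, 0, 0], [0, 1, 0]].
Eigenvalues solve det(λI - A) = 0.
Characteristic polynomial: λ^3 + 4.4*λ^2 + 14.73*λ + 28.7 = 0.
Factor: (λ + 2.8)(λ^2 + 1.6*λ + 10.25) = 0.
Roots: -0.8 + 3.1j, -0.8 - 3.1j, -2.8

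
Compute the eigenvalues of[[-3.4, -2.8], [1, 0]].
Eigenvalues solve det(λI - A) = 0.
Characteristic polynomial: λ^2 + 3.4*λ + 2.8 = 0.
Factor: (λ + 2)(λ + 1.4) = 0.
Roots: -1.4, -2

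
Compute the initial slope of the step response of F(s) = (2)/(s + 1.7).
IVT: y'(0⁺) = lim_{s→∞} s²·Y(s) = lim_{s→∞} s·F(s).
deg(num) = 0, deg(den) = 1, relative degree = 1, so s·F(s) → (leading num)/(leading den) = 2/1 = 2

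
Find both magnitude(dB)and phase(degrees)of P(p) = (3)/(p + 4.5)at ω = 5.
Substitute p = j*5: P(j5) = 0.298343 - 0.331492j.
|P| = 20*log₁₀(sqrt(Re²+Im²)) = -7.01 dB.
∠P = atan2(Im, Re) = -48.01°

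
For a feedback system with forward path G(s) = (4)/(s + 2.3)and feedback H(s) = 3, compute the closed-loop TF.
Closed-loop T = G/(1+GH).
Numerator: G_num * H_den = 4.
Denominator: G_den * H_den + G_num * H_num = (s + 2.3) + (12) = s + 14.3.
T(s) = (4)/(s + 14.3)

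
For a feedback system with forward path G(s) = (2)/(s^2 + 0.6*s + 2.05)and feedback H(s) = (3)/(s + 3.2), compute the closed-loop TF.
Closed-loop T = G/(1+GH).
Numerator: G_num * H_den = 2*s + 6.4.
Denominator: G_den * H_den + G_num * H_num = (s^3 + 3.8*s^2 + 3.97*s + 6.56) + (6) = s^3 + 3.8*s^2 + 3.97*s + 12.56.
T(s) = (2*s + 6.4)/(s^3 + 3.8*s^2 + 3.97*s + 12.56)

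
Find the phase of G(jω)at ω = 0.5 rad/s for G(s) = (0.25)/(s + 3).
Substitute s = j*0.5: G(j0.5) = 0.0810811 - 0.0135135j.
∠G(j0.5) = atan2(Im, Re) = atan2(-0.0135135, 0.0810811) = -9.46°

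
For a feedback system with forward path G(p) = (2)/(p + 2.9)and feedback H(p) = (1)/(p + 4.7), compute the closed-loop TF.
Closed-loop T = G/(1+GH).
Numerator: G_num * H_den = 2*p + 9.4.
Denominator: G_den * H_den + G_num * H_num = (p^2 + 7.6*p + 13.63) + (2) = p^2 + 7.6*p + 15.63.
T(p) = (2*p + 9.4)/(p^2 + 7.6*p + 15.63)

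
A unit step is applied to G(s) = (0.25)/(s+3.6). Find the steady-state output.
FVT: lim_{t→∞} y(t) = lim_{s→0} s*Y(s) where Y(s) = G(s)/s.
= lim_{s→0} G(s) = G(0) = num(0)/den(0) = 0.25/3.6 = 0.06944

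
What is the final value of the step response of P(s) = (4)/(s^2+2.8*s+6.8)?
FVT: lim_{t→∞} y(t) = lim_{s→0} s*Y(s) where Y(s) = P(s)/s.
= lim_{s→0} P(s) = P(0) = num(0)/den(0) = 4/6.8 = 0.5882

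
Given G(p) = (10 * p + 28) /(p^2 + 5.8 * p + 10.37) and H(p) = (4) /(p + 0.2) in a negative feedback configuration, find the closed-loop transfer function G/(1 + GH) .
Closed-loop T = G/(1+GH).
Numerator: G_num * H_den = 10*p^2 + 30*p + 5.6.
Denominator: G_den * H_den + G_num * H_num = (p^3 + 6*p^2 + 11.53*p + 2.074) + (40*p + 112) = p^3 + 6*p^2 + 51.53*p + 114.074.
T(p) = (10*p^2 + 30*p + 5.6)/(p^3 + 6*p^2 + 51.53*p + 114.074)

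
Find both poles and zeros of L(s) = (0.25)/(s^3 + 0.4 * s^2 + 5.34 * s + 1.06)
Set denominator = 0: s^3 + 0.4*s^2 + 5.34*s + 1.06 = (s + 0.2)(s^2 + 0.2*s + 5.3) = 0 → Poles: -0.1 + 2.3j, -0.1 - 2.3j, -0.2
Numerator is a nonzero constant (0.25) → Zeros: none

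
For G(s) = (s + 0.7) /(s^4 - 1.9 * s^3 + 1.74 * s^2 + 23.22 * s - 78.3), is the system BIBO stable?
Denominator: s^4 - 1.9*s^3 + 1.74*s^2 + 23.22*s - 78.3 = (s - 2.5)(s + 3)(s^2 - 2.4*s + 10.44). Poles: -3, 1.2 + 3j, 1.2 - 3j, 2.5. All Re(p)<0: No (unstable)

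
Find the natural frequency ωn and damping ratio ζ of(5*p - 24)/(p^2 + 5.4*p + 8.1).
Underdamped: complex pole -2.7 + 0.9j. ωn = |pole| = 2.846, ζ = -Re(pole)/ωn = 0.9487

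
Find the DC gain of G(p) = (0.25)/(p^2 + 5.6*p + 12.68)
DC gain = G(0) = num(0)/den(0) = 0.25/12.68 = 0.01972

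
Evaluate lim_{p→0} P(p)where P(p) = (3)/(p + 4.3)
DC gain = P(0) = num(0)/den(0) = 3/4.3 = 0.6977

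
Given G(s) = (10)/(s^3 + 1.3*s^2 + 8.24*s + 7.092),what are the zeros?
Numerator is a nonzero constant (10) → Zeros: none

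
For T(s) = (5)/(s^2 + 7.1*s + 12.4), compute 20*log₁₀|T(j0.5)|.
Substitute s = j*0.5: T(j0.5) = 0.379154 - 0.110782j.
|T(j0.5)| = sqrt(Re² + Im²) = 0.395.
20*log₁₀(0.395) = -8.07 dB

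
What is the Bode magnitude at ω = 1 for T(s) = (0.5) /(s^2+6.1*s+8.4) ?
Substitute s = j*1: T(j1) = 0.0402305 - 0.033163j.
|T(j1)| = sqrt(Re² + Im²) = 0.05214.
20*log₁₀(0.05214) = -25.66 dB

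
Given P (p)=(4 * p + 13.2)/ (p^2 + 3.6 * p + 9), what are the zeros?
Set numerator = 0: 4*p + 13.2 = 0 → Zeros: -3.3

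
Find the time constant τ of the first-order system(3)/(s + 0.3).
First-order system: τ = -1/pole. Pole = -0.3. τ = -1/(-0.3) = 3.333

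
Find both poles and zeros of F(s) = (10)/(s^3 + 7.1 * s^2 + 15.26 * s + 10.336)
Set denominator = 0: s^3 + 7.1*s^2 + 15.26*s + 10.336 = (s + 1.7)(s + 3.8)(s + 1.6) = 0 → Poles: -1.6, -1.7, -3.8
Numerator is a nonzero constant (10) → Zeros: none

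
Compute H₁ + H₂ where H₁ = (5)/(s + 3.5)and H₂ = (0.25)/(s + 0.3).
Parallel: H = H₁ + H₂ = (n₁·d₂ + n₂·d₁)/(d₁·d₂).
n₁·d₂ = 5*s + 1.5. n₂·d₁ = 0.25*s + 0.875. Sum = 5.25*s + 2.375. d₁·d₂ = s^2 + 3.8*s + 1.05.
H(s) = (5.25*s + 2.375)/(s^2 + 3.8*s + 1.05)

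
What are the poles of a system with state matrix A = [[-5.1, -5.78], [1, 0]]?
Eigenvalues solve det(λI - A) = 0.
Characteristic polynomial: λ^2 + 5.1*λ + 5.78 = 0.
Factor: (λ + 1.7)(λ + 3.4) = 0.
Roots: -1.7, -3.4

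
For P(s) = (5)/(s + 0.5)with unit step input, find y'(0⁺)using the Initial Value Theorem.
IVT: y'(0⁺) = lim_{s→∞} s²·Y(s) = lim_{s→∞} s·P(s).
deg(num) = 0, deg(den) = 1, relative degree = 1, so s·P(s) → (leading num)/(leading den) = 5/1 = 5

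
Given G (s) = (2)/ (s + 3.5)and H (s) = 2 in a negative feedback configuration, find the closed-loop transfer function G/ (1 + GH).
Closed-loop T = G/(1+GH).
Numerator: G_num * H_den = 2.
Denominator: G_den * H_den + G_num * H_num = (s + 3.5) + (4) = s + 7.5.
T(s) = (2)/(s + 7.5)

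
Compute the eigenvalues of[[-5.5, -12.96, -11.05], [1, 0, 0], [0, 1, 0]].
Eigenvalues solve det(λI - A) = 0.
Characteristic polynomial: λ^3 + 5.5*λ^2 + 12.96*λ + 11.05 = 0.
Factor: (λ + 1.7)(λ^2 + 3.8*λ + 6.5) = 0.
Roots: -1.7, -1.9 + 1.7j, -1.9 - 1.7j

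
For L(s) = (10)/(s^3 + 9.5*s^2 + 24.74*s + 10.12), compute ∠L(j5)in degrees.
Substitute s = j*5: L(j5) = -0.0439778 + 0.000251434j.
∠L(j5) = atan2(Im, Re) = atan2(0.000251434, -0.0439778) = 179.67° (principal value).
Summing the individual angle contributions Σ∠(j5 − zᵢ) − Σ∠(j5 − pₖ) over the 0 zero(s) and 3 pole(s), each followed continuously from ω = 0 (DC phase referenced to (−180°, 180°]), gives -180.33°, i.e. the principal value - 360°. Continuous Bode phase = -180.33°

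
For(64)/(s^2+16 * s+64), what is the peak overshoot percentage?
Standard form: ωn²/(s²+2ζωn·s+ωn²) → ωn = 8, ζ = 1.
ζ ≥ 1, so the response is non-oscillatory: peak overshoot = 0%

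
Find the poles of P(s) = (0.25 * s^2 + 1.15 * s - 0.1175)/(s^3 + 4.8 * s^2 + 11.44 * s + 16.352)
Set denominator = 0: s^3 + 4.8*s^2 + 11.44*s + 16.352 = (s + 2.8)(s^2 + 2*s + 5.84) = 0 → Poles: -1 + 2.2j, -1 - 2.2j, -2.8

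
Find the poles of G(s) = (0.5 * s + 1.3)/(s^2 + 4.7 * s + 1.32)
Set denominator = 0: s^2 + 4.7*s + 1.32 = (s + 0.3)(s + 4.4) = 0 → Poles: -0.3, -4.4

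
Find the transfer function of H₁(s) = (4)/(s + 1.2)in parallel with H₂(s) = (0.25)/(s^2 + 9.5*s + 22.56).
Parallel: H = H₁ + H₂ = (n₁·d₂ + n₂·d₁)/(d₁·d₂).
n₁·d₂ = 4*s^2 + 38*s + 90.24. n₂·d₁ = 0.25*s + 0.3. Sum = 4*s^2 + 38.25*s + 90.54. d₁·d₂ = s^3 + 10.7*s^2 + 33.96*s + 27.072.
H(s) = (4*s^2 + 38.25*s + 90.54)/(s^3 + 10.7*s^2 + 33.96*s + 27.072)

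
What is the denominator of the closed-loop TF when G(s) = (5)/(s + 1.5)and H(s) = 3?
Characteristic poly = G_den * H_den + G_num * H_num = (s + 1.5) + (15) = s + 16.5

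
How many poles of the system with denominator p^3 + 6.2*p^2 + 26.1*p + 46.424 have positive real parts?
p^3 + 6.2*p^2 + 26.1*p + 46.424 = (p + 2.8)(p^2 + 3.4*p + 16.58). Poles: -1.7 + 3.7j, -1.7 - 3.7j, -2.8. RHP poles (Re>0): 0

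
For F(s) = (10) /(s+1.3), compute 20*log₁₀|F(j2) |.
Substitute s = j*2: F(j2) = 2.28471 - 3.51494j.
|F(j2)| = sqrt(Re² + Im²) = 4.192.
20*log₁₀(4.192) = 12.45 dB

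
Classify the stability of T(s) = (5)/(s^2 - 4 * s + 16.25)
Denominator: s^2 - 4*s + 16.25. Poles: 2 + 3.5j, 2 - 3.5j. Unstable (2 pole(s) in RHP)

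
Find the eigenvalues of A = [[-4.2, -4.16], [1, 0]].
Eigenvalues solve det(λI - A) = 0.
Characteristic polynomial: λ^2 + 4.2*λ + 4.16 = 0.
Factor: (λ + 1.6)(λ + 2.6) = 0.
Roots: -1.6, -2.6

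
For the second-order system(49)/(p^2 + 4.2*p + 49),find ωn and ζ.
Standard form: ωn²/(p²+2ζωn·p+ωn²).
const=49=ωn² → ωn=7, p coeff=4.2=2ζωn → ζ=0.3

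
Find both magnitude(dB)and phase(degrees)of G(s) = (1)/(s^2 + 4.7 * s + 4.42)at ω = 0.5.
Substitute s = j*0.5: G(j0.5) = 0.182005 - 0.102569j.
|G| = 20*log₁₀(sqrt(Re²+Im²)) = -13.60 dB.
∠G = atan2(Im, Re) = -29.40°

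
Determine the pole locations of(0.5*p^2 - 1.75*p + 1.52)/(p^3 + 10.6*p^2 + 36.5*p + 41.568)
Set denominator = 0: p^3 + 10.6*p^2 + 36.5*p + 41.568 = (p + 4.8)(p^2 + 5.8*p + 8.66) = 0 → Poles: -2.9 + 0.5j, -2.9 - 0.5j, -4.8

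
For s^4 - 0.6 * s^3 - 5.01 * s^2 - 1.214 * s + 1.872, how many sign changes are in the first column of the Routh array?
Routh array:
s^4: [1, -5.01, 1.872]; s^3: [-0.6, -1.214]; s^2: [-7.03333, 1.872]; s^1: [-1.3737]; s^0: [1.872]
First column: [1, -0.6, -7.03333, -1.3737, 1.872]. Sign changes = 2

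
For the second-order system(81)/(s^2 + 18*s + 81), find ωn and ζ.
Standard form: ωn²/(s²+2ζωn·s+ωn²).
const=81=ωn² → ωn=9, s coeff=18=2ζωn → ζ=1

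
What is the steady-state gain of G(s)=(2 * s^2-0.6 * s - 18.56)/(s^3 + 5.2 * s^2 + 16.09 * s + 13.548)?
DC gain = G(0) = num(0)/den(0) = -18.56/13.548 = -1.37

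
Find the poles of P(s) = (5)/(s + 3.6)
Set denominator = 0: s + 3.6 = 0 → Poles: -3.6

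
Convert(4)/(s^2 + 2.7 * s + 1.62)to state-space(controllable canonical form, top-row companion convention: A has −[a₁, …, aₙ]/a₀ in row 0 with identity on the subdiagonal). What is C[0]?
Reachable canonical form: C = numerator coefficients (right-aligned, zero-padded to length n).
num = 4, C = [[0, 4]].
C[0] = 0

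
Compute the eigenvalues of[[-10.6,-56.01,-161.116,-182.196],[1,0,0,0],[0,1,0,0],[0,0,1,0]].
Eigenvalues solve det(λI - A) = 0.
Characteristic polynomial: λ^4 + 10.6*λ^3 + 56.01*λ^2 + 161.116*λ + 182.196 = 0.
Factor: (λ + 2.7)(λ + 3.5)(λ^2 + 4.4*λ + 19.28) = 0.
Roots: -2.2 + 3.8j, -2.2 - 3.8j, -2.7, -3.5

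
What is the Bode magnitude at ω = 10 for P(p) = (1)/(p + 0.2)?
Substitute p = j*10: P(j10) = 0.0019992 - 0.09996j.
|P(j10)| = sqrt(Re² + Im²) = 0.09998.
20*log₁₀(0.09998) = -20.00 dB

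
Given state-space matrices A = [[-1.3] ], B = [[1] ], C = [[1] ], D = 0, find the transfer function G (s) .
G(s) = C(sI - A)⁻¹B + D.
Characteristic polynomial det(sI - A) = s + 1.3.
Numerator from C·adj(sI-A)·B + D·det(sI-A) = 1.
G(s) = (1)/(s + 1.3)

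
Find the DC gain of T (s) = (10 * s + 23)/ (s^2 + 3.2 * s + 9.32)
DC gain = T(0) = num(0)/den(0) = 23/9.32 = 2.468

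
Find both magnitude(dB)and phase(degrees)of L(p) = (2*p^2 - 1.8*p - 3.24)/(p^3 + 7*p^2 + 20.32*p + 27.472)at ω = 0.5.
Substitute p = j*0.5: L(j0.5) = -0.138041 + 0.0188649j.
|L| = 20*log₁₀(sqrt(Re²+Im²)) = -17.12 dB.
∠L = atan2(Im, Re) = 172.22°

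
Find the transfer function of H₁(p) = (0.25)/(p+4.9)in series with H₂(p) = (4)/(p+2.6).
Series: H = H₁ · H₂ = (n₁·n₂)/(d₁·d₂).
Num: n₁·n₂ = 1. Den: d₁·d₂ = p^2 + 7.5*p + 12.74.
H(p) = (1)/(p^2 + 7.5*p + 12.74)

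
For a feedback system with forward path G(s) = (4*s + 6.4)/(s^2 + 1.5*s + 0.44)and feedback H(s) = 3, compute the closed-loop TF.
Closed-loop T = G/(1+GH).
Numerator: G_num * H_den = 4*s + 6.4.
Denominator: G_den * H_den + G_num * H_num = (s^2 + 1.5*s + 0.44) + (12*s + 19.2) = s^2 + 13.5*s + 19.64.
T(s) = (4*s + 6.4)/(s^2 + 13.5*s + 19.64)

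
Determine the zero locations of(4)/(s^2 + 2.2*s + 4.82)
Numerator is a nonzero constant (4) → Zeros: none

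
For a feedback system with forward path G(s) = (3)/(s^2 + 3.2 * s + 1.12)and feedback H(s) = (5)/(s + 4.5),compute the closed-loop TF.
Closed-loop T = G/(1+GH).
Numerator: G_num * H_den = 3*s + 13.5.
Denominator: G_den * H_den + G_num * H_num = (s^3 + 7.7*s^2 + 15.52*s + 5.04) + (15) = s^3 + 7.7*s^2 + 15.52*s + 20.04.
T(s) = (3*s + 13.5)/(s^3 + 7.7*s^2 + 15.52*s + 20.04)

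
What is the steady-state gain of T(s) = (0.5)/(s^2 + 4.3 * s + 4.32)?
DC gain = T(0) = num(0)/den(0) = 0.5/4.32 = 0.1157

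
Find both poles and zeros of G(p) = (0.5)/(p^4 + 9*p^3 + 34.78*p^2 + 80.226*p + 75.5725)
Set denominator = 0: p^4 + 9*p^3 + 34.78*p^2 + 80.226*p + 75.5725 = (p + 1.9)(p + 4.3)(p^2 + 2.8*p + 9.25) = 0 → Poles: -1.4 + 2.7j, -1.4 - 2.7j, -1.9, -4.3
Numerator is a nonzero constant (0.5) → Zeros: none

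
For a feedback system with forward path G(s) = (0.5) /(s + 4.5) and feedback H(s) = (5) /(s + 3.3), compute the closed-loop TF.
Closed-loop T = G/(1+GH).
Numerator: G_num * H_den = 0.5*s + 1.65.
Denominator: G_den * H_den + G_num * H_num = (s^2 + 7.8*s + 14.85) + (2.5) = s^2 + 7.8*s + 17.35.
T(s) = (0.5*s + 1.65)/(s^2 + 7.8*s + 17.35)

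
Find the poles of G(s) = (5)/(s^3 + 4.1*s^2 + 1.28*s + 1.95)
Set denominator = 0: s^3 + 4.1*s^2 + 1.28*s + 1.95 = (s + 3.9)(s^2 + 0.2*s + 0.5) = 0 → Poles: -0.1 + 0.7j, -0.1 - 0.7j, -3.9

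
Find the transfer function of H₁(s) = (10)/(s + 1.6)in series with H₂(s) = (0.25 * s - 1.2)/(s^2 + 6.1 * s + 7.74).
Series: H = H₁ · H₂ = (n₁·n₂)/(d₁·d₂).
Num: n₁·n₂ = 2.5*s - 12. Den: d₁·d₂ = s^3 + 7.7*s^2 + 17.5*s + 12.384.
H(s) = (2.5*s - 12)/(s^3 + 7.7*s^2 + 17.5*s + 12.384)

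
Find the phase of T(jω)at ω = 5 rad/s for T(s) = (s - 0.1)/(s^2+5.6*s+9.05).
Substitute s = j*5: T(j5) = 0.136358 - 0.0741042j.
∠T(j5) = atan2(Im, Re) = atan2(-0.0741042, 0.136358) = -28.52°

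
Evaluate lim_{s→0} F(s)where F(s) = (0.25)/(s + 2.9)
DC gain = F(0) = num(0)/den(0) = 0.25/2.9 = 0.08621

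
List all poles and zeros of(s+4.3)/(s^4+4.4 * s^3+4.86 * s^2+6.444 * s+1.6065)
Set denominator = 0: s^4 + 4.4*s^3 + 4.86*s^2 + 6.444*s + 1.6065 = (s + 0.3)(s + 3.5)(s^2 + 0.6*s + 1.53) = 0 → Poles: -0.3, -0.3 + 1.2j, -0.3 - 1.2j, -3.5
Set numerator = 0: s + 4.3 = 0 → Zeros: -4.3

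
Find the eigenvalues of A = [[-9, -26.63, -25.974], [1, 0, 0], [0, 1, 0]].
Eigenvalues solve det(λI - A) = 0.
Characteristic polynomial: λ^3 + 9*λ^2 + 26.63*λ + 25.974 = 0.
Factor: (λ + 2.6)(λ + 3.7)(λ + 2.7) = 0.
Roots: -2.6, -2.7, -3.7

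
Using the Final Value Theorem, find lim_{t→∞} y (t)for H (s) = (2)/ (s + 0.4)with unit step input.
FVT: lim_{t→∞} y(t) = lim_{s→0} s*Y(s) where Y(s) = H(s)/s.
= lim_{s→0} H(s) = H(0) = num(0)/den(0) = 2/0.4 = 5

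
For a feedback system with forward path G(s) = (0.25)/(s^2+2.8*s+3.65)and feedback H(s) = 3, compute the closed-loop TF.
Closed-loop T = G/(1+GH).
Numerator: G_num * H_den = 0.25.
Denominator: G_den * H_den + G_num * H_num = (s^2 + 2.8*s + 3.65) + (0.75) = s^2 + 2.8*s + 4.4.
T(s) = (0.25)/(s^2 + 2.8*s + 4.4)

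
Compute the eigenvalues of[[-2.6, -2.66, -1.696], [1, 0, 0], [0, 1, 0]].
Eigenvalues solve det(λI - A) = 0.
Characteristic polynomial: λ^3 + 2.6*λ^2 + 2.66*λ + 1.696 = 0.
Factor: (λ + 1.6)(λ^2 + λ + 1.06) = 0.
Roots: -0.5 + 0.9j, -0.5 - 0.9j, -1.6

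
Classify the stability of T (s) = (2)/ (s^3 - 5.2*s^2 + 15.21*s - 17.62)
Denominator: s^3 - 5.2*s^2 + 15.21*s - 17.62 = (s - 2)(s^2 - 3.2*s + 8.81). Poles: 1.6 + 2.5j, 1.6 - 2.5j, 2. Unstable (3 pole(s) in RHP)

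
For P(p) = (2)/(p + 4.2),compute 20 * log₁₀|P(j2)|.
Substitute p = j*2: P(j2) = 0.38817 - 0.184843j.
|P(j2)| = sqrt(Re² + Im²) = 0.4299.
20*log₁₀(0.4299) = -7.33 dB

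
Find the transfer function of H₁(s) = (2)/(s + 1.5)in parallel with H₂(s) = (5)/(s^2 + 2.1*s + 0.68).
Parallel: H = H₁ + H₂ = (n₁·d₂ + n₂·d₁)/(d₁·d₂).
n₁·d₂ = 2*s^2 + 4.2*s + 1.36. n₂·d₁ = 5*s + 7.5. Sum = 2*s^2 + 9.2*s + 8.86. d₁·d₂ = s^3 + 3.6*s^2 + 3.83*s + 1.02.
H(s) = (2*s^2 + 9.2*s + 8.86)/(s^3 + 3.6*s^2 + 3.83*s + 1.02)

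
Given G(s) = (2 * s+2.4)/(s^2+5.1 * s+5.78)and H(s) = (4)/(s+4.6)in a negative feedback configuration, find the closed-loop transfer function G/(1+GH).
Closed-loop T = G/(1+GH).
Numerator: G_num * H_den = 2*s^2 + 11.6*s + 11.04.
Denominator: G_den * H_den + G_num * H_num = (s^3 + 9.7*s^2 + 29.24*s + 26.588) + (8*s + 9.6) = s^3 + 9.7*s^2 + 37.24*s + 36.188.
T(s) = (2*s^2 + 11.6*s + 11.04)/(s^3 + 9.7*s^2 + 37.24*s + 36.188)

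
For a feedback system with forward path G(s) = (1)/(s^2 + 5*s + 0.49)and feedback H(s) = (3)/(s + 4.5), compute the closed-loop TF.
Closed-loop T = G/(1+GH).
Numerator: G_num * H_den = s + 4.5.
Denominator: G_den * H_den + G_num * H_num = (s^3 + 9.5*s^2 + 22.99*s + 2.205) + (3) = s^3 + 9.5*s^2 + 22.99*s + 5.205.
T(s) = (s + 4.5)/(s^3 + 9.5*s^2 + 22.99*s + 5.205)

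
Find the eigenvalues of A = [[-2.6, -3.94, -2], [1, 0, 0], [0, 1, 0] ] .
Eigenvalues solve det(λI - A) = 0.
Characteristic polynomial: λ^3 + 2.6*λ^2 + 3.94*λ + 2 = 0.
Factor: (λ + 0.8)(λ^2 + 1.8*λ + 2.5) = 0.
Roots: -0.8, -0.9 + 1.3j, -0.9 - 1.3j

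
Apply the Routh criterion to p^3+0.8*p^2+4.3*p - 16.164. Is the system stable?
Routh array:
p^3: [1, 4.3]; p^2: [0.8, -16.164]; p^1: [24.505]; p^0: [-16.164]
First column: [1, 0.8, 24.505, -16.164]. Sign changes = 1.
No, unstable (1 RHP root(s))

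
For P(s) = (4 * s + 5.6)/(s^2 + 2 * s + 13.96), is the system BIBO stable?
Denominator: s^2 + 2*s + 13.96. Poles: -1 + 3.6j, -1 - 3.6j. All Re(p)<0: Yes (stable)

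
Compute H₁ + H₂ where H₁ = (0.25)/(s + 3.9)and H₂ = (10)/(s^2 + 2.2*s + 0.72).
Parallel: H = H₁ + H₂ = (n₁·d₂ + n₂·d₁)/(d₁·d₂).
n₁·d₂ = 0.25*s^2 + 0.55*s + 0.18. n₂·d₁ = 10*s + 39. Sum = 0.25*s^2 + 10.55*s + 39.18. d₁·d₂ = s^3 + 6.1*s^2 + 9.3*s + 2.808.
H(s) = (0.25*s^2 + 10.55*s + 39.18)/(s^3 + 6.1*s^2 + 9.3*s + 2.808)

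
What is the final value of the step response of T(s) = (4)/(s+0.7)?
FVT: lim_{t→∞} y(t) = lim_{s→0} s*Y(s) where Y(s) = T(s)/s.
= lim_{s→0} T(s) = T(0) = num(0)/den(0) = 4/0.7 = 5.714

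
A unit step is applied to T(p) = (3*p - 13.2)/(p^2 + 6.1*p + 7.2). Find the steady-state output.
FVT: lim_{t→∞} y(t) = lim_{p→0} p*Y(p) where Y(p) = T(p)/p.
= lim_{p→0} T(p) = T(0) = num(0)/den(0) = -13.2/7.2 = -1.833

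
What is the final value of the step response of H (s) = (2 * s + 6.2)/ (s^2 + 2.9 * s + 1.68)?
FVT: lim_{t→∞} y(t) = lim_{s→0} s*Y(s) where Y(s) = H(s)/s.
= lim_{s→0} H(s) = H(0) = num(0)/den(0) = 6.2/1.68 = 3.69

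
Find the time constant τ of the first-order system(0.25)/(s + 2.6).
First-order system: τ = -1/pole. Pole = -2.6. τ = -1/(-2.6) = 0.3846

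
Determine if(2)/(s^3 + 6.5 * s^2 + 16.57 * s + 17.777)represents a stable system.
Denominator: s^3 + 6.5*s^2 + 16.57*s + 17.777 = (s + 2.9)(s^2 + 3.6*s + 6.13). Poles: -1.8 + 1.7j, -1.8 - 1.7j, -2.9. All Re(p)<0: Yes (stable)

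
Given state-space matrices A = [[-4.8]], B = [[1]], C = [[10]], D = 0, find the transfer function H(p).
H(p) = C(pI - A)⁻¹B + D.
Characteristic polynomial det(pI - A) = p + 4.8.
Numerator from C·adj(pI-A)·B + D·det(pI-A) = 10.
H(p) = (10)/(p + 4.8)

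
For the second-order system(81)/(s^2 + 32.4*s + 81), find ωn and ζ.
Standard form: ωn²/(s²+2ζωn·s+ωn²).
const=81=ωn² → ωn=9, s coeff=32.4=2ζωn → ζ=1.8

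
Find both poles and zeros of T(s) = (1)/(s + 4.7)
Set denominator = 0: s + 4.7 = 0 → Poles: -4.7
Numerator is a nonzero constant (1) → Zeros: none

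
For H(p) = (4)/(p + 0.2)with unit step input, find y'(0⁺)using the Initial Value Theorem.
IVT: y'(0⁺) = lim_{p→∞} p²·Y(p) = lim_{p→∞} p·H(p).
deg(num) = 0, deg(den) = 1, relative degree = 1, so p·H(p) → (leading num)/(leading den) = 4/1 = 4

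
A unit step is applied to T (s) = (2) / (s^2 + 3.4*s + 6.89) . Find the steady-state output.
FVT: lim_{t→∞} y(t) = lim_{s→0} s*Y(s) where Y(s) = T(s)/s.
= lim_{s→0} T(s) = T(0) = num(0)/den(0) = 2/6.89 = 0.2903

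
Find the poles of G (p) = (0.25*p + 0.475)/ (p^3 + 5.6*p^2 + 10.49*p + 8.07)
Set denominator = 0: p^3 + 5.6*p^2 + 10.49*p + 8.07 = (p + 3)(p^2 + 2.6*p + 2.69) = 0 → Poles: -1.3 + 1j, -1.3 - 1j, -3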